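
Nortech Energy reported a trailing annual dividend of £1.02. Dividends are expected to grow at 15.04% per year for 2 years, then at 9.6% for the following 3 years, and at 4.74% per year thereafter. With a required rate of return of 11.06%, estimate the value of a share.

Three-stage DDM. Project D₁…D_5; terminal Gordon value at t=5 with g = 0.0474; discount at r = 0.1106.
D_1 = 1.1734
D_2 = 1.3499
D_3 = 1.4795
D_4 = 1.6215
D_5 = 1.7772
TV_5 = 1.8614/(0.1106−0.0474) = 29.4527
P₀ = Σ Dₜ/(1+r)ᵗ + TV_5/(1+r)^5 = 22.7802

£22.78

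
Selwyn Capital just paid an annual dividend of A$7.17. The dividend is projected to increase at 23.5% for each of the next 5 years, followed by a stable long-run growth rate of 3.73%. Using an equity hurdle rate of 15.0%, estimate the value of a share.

A$138.89

Two-stage DDM. Project D₁…D_5 at 0.235, terminal growth 0.0373, discount at r = 0.15.
D_1 = 8.8549
D_2 = 10.9359
D_3 = 13.5058
D_4 = 16.6797
D_5 = 20.5994
Terminal value at t=5: TV = D_6/(r−g) = 21.3677/(0.15−0.0373) = 189.5983
P₀ = 8.8549/(1+0.15)^1 + 10.9359/(1+0.15)^2 + 13.5058/(1+0.15)^3 + 16.6797/(1+0.15)^4 + 20.5994/(1+0.15)^5 + 189.5983/(1+0.15)^5 = 138.8913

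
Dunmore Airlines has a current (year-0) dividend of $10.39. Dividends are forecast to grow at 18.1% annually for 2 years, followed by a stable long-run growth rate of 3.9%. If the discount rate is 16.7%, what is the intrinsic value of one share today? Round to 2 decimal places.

Two-stage DDM. Project D₁…D_2 at 0.181, terminal growth 0.039, discount at r = 0.167.
D_1 = 12.2706
D_2 = 14.4916
Terminal value at t=2: TV = D_3/(r−g) = 15.0567/(0.167−0.039) = 117.6308
P₀ = 12.2706/(1+0.167)^1 + 14.4916/(1+0.167)^2 + 117.6308/(1+0.167)^2 = 107.5287

$107.53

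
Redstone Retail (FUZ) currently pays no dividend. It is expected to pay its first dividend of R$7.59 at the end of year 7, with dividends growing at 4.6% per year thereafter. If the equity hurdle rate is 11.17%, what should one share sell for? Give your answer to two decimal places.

R$61.20

Deferred-dividend DDM. At t=6 the remaining stream is a growing perpetuity with first payment D_7 = 7.59.
V_6 = D_7/(r−g) = 7.59/(0.1117−0.046) = 115.5251
P₀ = V_6/(1+r)^6 = 115.5251/(1+0.1117)^6 = 61.1999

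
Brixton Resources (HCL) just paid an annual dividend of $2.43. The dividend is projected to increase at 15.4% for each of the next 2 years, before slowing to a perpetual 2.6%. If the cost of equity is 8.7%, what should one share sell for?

$51.38

Two-stage DDM. Project D₁…D_2 at 0.154, terminal growth 0.026, discount at r = 0.087.
D_1 = 2.8042
D_2 = 3.2361
Terminal value at t=2: TV = D_3/(r−g) = 3.3202/(0.087−0.026) = 54.4296
P₀ = 2.8042/(1+0.087)^1 + 3.2361/(1+0.087)^2 + 54.4296/(1+0.087)^2 = 51.3841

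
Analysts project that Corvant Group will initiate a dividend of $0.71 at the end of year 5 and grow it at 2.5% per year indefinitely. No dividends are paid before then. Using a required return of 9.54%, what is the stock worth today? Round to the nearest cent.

Deferred-dividend DDM. At t=4 the remaining stream is a growing perpetuity with first payment D_5 = 0.71.
V_4 = D_5/(r−g) = 0.71/(0.0954−0.025) = 10.0852
P₀ = V_4/(1+r)^4 = 10.0852/(1+0.0954)^4 = 7.0048

$7.00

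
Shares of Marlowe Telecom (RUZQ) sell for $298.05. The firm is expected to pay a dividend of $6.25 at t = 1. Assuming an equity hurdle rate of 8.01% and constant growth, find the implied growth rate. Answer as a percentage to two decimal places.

From P₀ = D₁/(r − g), the implied growth is g = r − D₁/P₀.
g = 0.0801 − 6.25/298.05 = 0.0801 − 0.02097 = 0.05913

5.91%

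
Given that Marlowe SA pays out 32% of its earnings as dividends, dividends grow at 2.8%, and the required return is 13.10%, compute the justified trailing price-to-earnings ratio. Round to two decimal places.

Justified trailing P/E = b(1+g)/(r−g) = 0.32×(1+0.028)/(0.131−0.028) = 3.1938

3.19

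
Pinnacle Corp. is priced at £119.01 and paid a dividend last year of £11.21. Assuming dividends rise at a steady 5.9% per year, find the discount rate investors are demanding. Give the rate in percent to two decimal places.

Rearranging the constant-growth DDM: r = D₁/P₀ + g.
D₁ = 11.21 × (1 + 0.059) = 11.8714.
r = 11.8714 / 119.01 + 0.059 = 0.09975 + 0.059 = 0.15875

15.88%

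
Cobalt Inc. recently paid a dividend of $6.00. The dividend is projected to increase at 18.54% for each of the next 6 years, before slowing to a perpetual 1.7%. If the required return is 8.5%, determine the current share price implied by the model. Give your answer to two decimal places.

Two-stage DDM. Project D₁…D_6 at 0.1854, terminal growth 0.017, discount at r = 0.085.
D_1 = 7.1124
D_2 = 8.4310
D_3 = 9.9942
D_4 = 11.8471
D_5 = 14.0435
D_6 = 16.6472
Terminal value at t=6: TV = D_7/(r−g) = 16.9302/(0.085−0.017) = 248.9733
P₀ = 7.1124/(1+0.085)^1 + 8.4310/(1+0.085)^2 + 9.9942/(1+0.085)^3 + 11.8471/(1+0.085)^4 + 14.0435/(1+0.085)^5 + 16.6472/(1+0.085)^6 + 248.9733/(1+0.085)^6 = 202.2404

$202.24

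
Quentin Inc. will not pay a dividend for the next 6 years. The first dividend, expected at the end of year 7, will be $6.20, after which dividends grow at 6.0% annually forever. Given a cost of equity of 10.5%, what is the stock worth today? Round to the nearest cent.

$75.68

Deferred-dividend DDM. At t=6 the remaining stream is a growing perpetuity with first payment D_7 = 6.20.
V_6 = D_7/(r−g) = 6.20/(0.105−0.06) = 137.7778
P₀ = V_6/(1+r)^6 = 137.7778/(1+0.105)^6 = 75.6842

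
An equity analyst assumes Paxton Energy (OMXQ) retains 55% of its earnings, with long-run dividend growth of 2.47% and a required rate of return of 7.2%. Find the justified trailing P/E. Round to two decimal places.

9.75

Payout ratio b = 1 − 0.55 = 0.45.
Justified trailing P/E = b(1+g)/(r−g) = 0.45×(1+0.0247)/(0.072−0.0247) = 9.7487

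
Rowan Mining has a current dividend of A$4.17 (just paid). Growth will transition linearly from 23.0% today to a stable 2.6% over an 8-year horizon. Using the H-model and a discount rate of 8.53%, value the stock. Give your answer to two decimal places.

A$129.53

H-model: P₀ = D₀[(1+g_L) + H(g_S−g_L)]/(r−g_L), with H = 8/2 = 4.
P₀ = 4.17 × [(1+0.026) + 4×(0.23−0.026)] / (0.0853−0.026)
   = 4.17 × 1.8420 / 0.0593 = 129.5302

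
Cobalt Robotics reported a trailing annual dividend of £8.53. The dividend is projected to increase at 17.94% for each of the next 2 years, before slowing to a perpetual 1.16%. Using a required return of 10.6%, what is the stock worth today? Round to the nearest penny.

Two-stage DDM. Project D₁…D_2 at 0.1794, terminal growth 0.0116, discount at r = 0.106.
D_1 = 10.0603
D_2 = 11.8651
Terminal value at t=2: TV = D_3/(r−g) = 12.0027/(0.106−0.0116) = 127.1476
P₀ = 10.0603/(1+0.106)^1 + 11.8651/(1+0.106)^2 + 127.1476/(1+0.106)^2 = 122.7395

£122.74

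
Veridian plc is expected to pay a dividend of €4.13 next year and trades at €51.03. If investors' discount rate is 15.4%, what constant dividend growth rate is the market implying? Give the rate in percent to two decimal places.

7.31%

From P₀ = D₁/(r − g), the implied growth is g = r − D₁/P₀.
g = 0.154 − 4.13/51.03 = 0.154 − 0.08093 = 0.07307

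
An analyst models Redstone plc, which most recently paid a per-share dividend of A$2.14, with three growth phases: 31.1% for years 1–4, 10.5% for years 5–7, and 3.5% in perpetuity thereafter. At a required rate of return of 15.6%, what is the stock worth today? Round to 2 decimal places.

A$48.00

Three-stage DDM. Project D₁…D_7; terminal Gordon value at t=7 with g = 0.035; discount at r = 0.156.
D_1 = 2.8055
D_2 = 3.6781
D_3 = 4.8219
D_4 = 6.3216
D_5 = 6.9853
D_6 = 7.7188
D_7 = 8.5293
TV_7 = 8.8278/(0.156−0.035) = 72.9569
P₀ = Σ Dₜ/(1+r)ᵗ + TV_7/(1+r)^7 = 47.9967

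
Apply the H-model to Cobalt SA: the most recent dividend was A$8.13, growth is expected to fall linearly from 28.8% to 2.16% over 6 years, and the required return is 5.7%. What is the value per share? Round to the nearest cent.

A$418.17

H-model: P₀ = D₀[(1+g_L) + H(g_S−g_L)]/(r−g_L), with H = 6/2 = 3.
P₀ = 8.13 × [(1+0.0216) + 3×(0.288−0.0216)] / (0.057−0.0216)
   = 8.13 × 1.8208 / 0.0354 = 418.1668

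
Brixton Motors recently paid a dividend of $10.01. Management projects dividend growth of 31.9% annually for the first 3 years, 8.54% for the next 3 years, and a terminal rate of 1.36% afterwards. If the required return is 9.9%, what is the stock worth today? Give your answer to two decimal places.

Three-stage DDM. Project D₁…D_6; terminal Gordon value at t=6 with g = 0.0136; discount at r = 0.099.
D_1 = 13.2032
D_2 = 17.4150
D_3 = 22.9704
D_4 = 24.9321
D_5 = 27.0613
D_6 = 29.3723
TV_6 = 29.7718/(0.099−0.0136) = 348.6155
P₀ = Σ Dₜ/(1+r)ᵗ + TV_6/(1+r)^6 = 292.2400

$292.24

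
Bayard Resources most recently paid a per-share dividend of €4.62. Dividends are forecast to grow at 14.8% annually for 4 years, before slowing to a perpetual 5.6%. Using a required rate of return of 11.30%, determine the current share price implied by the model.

€116.86

Two-stage DDM. Project D₁…D_4 at 0.148, terminal growth 0.056, discount at r = 0.113.
D_1 = 5.3038
D_2 = 6.0887
D_3 = 6.9898
D_4 = 8.0243
Terminal value at t=4: TV = D_5/(r−g) = 8.4737/(0.113−0.056) = 148.6615
P₀ = 5.3038/(1+0.113)^1 + 6.0887/(1+0.113)^2 + 6.9898/(1+0.113)^3 + 8.0243/(1+0.113)^4 + 148.6615/(1+0.113)^4 = 116.8556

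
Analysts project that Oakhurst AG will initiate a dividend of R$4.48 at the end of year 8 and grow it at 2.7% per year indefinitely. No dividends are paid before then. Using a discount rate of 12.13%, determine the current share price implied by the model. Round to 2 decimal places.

R$21.32

Deferred-dividend DDM. At t=7 the remaining stream is a growing perpetuity with first payment D_8 = 4.48.
V_7 = D_8/(r−g) = 4.48/(0.1213−0.027) = 47.5080
P₀ = V_7/(1+r)^7 = 47.5080/(1+0.1213)^7 = 21.3164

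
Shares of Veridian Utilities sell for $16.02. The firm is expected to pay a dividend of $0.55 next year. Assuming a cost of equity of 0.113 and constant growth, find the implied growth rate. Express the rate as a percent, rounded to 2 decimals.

From P₀ = D₁/(r − g), the implied growth is g = r − D₁/P₀.
g = 0.113 − 0.55/16.02 = 0.113 − 0.03433 = 0.07867

7.87%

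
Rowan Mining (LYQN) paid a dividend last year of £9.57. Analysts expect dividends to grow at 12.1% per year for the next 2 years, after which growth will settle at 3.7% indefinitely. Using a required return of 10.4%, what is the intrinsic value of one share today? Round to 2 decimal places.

£172.30

Two-stage DDM. Project D₁…D_2 at 0.121, terminal growth 0.037, discount at r = 0.104.
D_1 = 10.7280
D_2 = 12.0261
Terminal value at t=2: TV = D_3/(r−g) = 12.4710/(0.104−0.037) = 186.1346
P₀ = 10.7280/(1+0.104)^1 + 12.0261/(1+0.104)^2 + 186.1346/(1+0.104)^2 = 172.3019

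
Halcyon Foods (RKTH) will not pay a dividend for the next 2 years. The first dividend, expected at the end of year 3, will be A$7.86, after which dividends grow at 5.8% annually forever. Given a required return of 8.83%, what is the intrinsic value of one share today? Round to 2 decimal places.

Deferred-dividend DDM. At t=2 the remaining stream is a growing perpetuity with first payment D_3 = 7.86.
V_2 = D_3/(r−g) = 7.86/(0.0883−0.058) = 259.4059
P₀ = V_2/(1+r)^2 = 259.4059/(1+0.0883)^2 = 219.0194

A$219.02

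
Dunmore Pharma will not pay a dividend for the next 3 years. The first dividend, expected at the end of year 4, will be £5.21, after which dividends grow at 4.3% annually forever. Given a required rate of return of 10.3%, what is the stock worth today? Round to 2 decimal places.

£64.71

Deferred-dividend DDM. At t=3 the remaining stream is a growing perpetuity with first payment D_4 = 5.21.
V_3 = D_4/(r−g) = 5.21/(0.103−0.043) = 86.8333
P₀ = V_3/(1+r)^3 = 86.8333/(1+0.103)^3 = 64.7083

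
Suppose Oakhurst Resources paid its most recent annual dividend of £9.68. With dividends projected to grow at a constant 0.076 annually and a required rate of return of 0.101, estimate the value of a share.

£416.63

Gordon growth model: P₀ = D₁/(r − g). D₁ = 9.68 × (1 + 0.076) = 10.4157.
P₀ = 10.4157 / (0.101 − 0.076) = 10.4157 / 0.025 = 416.6272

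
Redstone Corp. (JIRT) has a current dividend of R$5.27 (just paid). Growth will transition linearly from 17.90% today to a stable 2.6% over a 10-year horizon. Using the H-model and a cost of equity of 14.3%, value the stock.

H-model: P₀ = D₀[(1+g_L) + H(g_S−g_L)]/(r−g_L), with H = 10/2 = 5.
P₀ = 5.27 × [(1+0.026) + 5×(0.179−0.026)] / (0.143−0.026)
   = 5.27 × 1.7910 / 0.117 = 80.6715

R$80.67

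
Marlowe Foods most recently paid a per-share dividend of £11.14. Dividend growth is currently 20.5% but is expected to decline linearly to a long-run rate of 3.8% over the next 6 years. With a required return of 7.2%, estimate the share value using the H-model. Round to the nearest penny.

£504.25

H-model: P₀ = D₀[(1+g_L) + H(g_S−g_L)]/(r−g_L), with H = 6/2 = 3.
P₀ = 11.14 × [(1+0.038) + 3×(0.205−0.038)] / (0.072−0.038)
   = 11.14 × 1.5390 / 0.034 = 504.2488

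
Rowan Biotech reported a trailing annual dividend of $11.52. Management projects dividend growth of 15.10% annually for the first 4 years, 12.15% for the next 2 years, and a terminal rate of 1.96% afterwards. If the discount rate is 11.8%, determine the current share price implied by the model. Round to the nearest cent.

Three-stage DDM. Project D₁…D_6; terminal Gordon value at t=6 with g = 0.0196; discount at r = 0.118.
D_1 = 13.2595
D_2 = 15.2617
D_3 = 17.5662
D_4 = 20.2187
D_5 = 22.6753
D_6 = 25.4303
TV_6 = 25.9288/(0.118−0.0196) = 263.5039
P₀ = Σ Dₜ/(1+r)ᵗ + TV_6/(1+r)^6 = 210.5256

$210.53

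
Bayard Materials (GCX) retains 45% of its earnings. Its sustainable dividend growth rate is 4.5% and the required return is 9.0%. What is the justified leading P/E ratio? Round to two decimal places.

12.22

Payout ratio b = 1 − 0.45 = 0.55.
Justified leading P/E = b/(r−g) = 0.55/(0.09−0.045) = 12.2222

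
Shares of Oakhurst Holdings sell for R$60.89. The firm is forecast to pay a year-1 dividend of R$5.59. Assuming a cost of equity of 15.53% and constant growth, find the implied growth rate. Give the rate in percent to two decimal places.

From P₀ = D₁/(r − g), the implied growth is g = r − D₁/P₀.
g = 0.1553 − 5.59/60.89 = 0.1553 − 0.09180 = 0.06350

6.35%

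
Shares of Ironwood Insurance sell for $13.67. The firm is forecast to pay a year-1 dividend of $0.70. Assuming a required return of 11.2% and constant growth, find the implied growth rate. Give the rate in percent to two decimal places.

From P₀ = D₁/(r − g), the implied growth is g = r − D₁/P₀.
g = 0.112 − 0.70/13.67 = 0.112 − 0.05121 = 0.06079

6.08%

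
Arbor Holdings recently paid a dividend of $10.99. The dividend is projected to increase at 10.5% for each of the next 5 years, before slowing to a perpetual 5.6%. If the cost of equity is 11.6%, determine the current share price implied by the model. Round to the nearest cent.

Two-stage DDM. Project D₁…D_5 at 0.105, terminal growth 0.056, discount at r = 0.116.
D_1 = 12.1440
D_2 = 13.4191
D_3 = 14.8281
D_4 = 16.3850
D_5 = 18.1054
Terminal value at t=5: TV = D_6/(r−g) = 19.1193/(0.116−0.056) = 318.6557
P₀ = 12.1440/(1+0.116)^1 + 13.4191/(1+0.116)^2 + 14.8281/(1+0.116)^3 + 16.3850/(1+0.116)^4 + 18.1054/(1+0.116)^5 + 318.6557/(1+0.116)^5 = 237.4239

$237.42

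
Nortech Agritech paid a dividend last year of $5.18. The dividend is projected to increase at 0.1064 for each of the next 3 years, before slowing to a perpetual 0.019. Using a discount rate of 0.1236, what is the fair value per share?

Two-stage DDM. Project D₁…D_3 at 0.1064, terminal growth 0.019, discount at r = 0.1236.
D_1 = 5.7312
D_2 = 6.3409
D_3 = 7.0156
Terminal value at t=3: TV = D_4/(r−g) = 7.1489/(0.1236−0.019) = 68.3453
P₀ = 5.7312/(1+0.1236)^1 + 6.3409/(1+0.1236)^2 + 7.0156/(1+0.1236)^3 + 68.3453/(1+0.1236)^3 = 63.2498

$63.25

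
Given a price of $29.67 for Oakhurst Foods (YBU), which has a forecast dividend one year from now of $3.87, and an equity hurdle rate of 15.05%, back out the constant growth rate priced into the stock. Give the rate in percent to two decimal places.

From P₀ = D₁/(r − g), the implied growth is g = r − D₁/P₀.
g = 0.1505 − 3.87/29.67 = 0.1505 − 0.13043 = 0.02007

2.01%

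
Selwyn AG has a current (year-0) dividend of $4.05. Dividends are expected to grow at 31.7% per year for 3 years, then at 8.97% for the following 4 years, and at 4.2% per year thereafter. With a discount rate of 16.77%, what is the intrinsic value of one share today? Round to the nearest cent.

Three-stage DDM. Project D₁…D_7; terminal Gordon value at t=7 with g = 0.042; discount at r = 0.1677.
D_1 = 5.3338
D_2 = 7.0247
D_3 = 9.2515
D_4 = 10.0814
D_5 = 10.9857
D_6 = 11.9711
D_7 = 13.0449
TV_7 = 13.5928/(0.1677−0.042) = 108.1366
P₀ = Σ Dₜ/(1+r)ᵗ + TV_7/(1+r)^7 = 71.6722

$71.67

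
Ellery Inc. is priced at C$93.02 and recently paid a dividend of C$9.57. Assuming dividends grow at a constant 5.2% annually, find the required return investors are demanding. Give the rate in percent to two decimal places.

Rearranging the constant-growth DDM: r = D₁/P₀ + g.
D₁ = 9.57 × (1 + 0.052) = 10.0676.
r = 10.0676 / 93.02 + 0.052 = 0.10823 + 0.052 = 0.16023

16.02%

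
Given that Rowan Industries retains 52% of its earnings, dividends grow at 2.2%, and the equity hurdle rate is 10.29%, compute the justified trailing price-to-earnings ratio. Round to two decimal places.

Payout ratio b = 1 − 0.52 = 0.48.
Justified trailing P/E = b(1+g)/(r−g) = 0.48×(1+0.022)/(0.1029−0.022) = 6.0638

6.06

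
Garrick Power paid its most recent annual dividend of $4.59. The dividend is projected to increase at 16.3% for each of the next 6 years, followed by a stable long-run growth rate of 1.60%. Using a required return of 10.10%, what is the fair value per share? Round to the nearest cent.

Two-stage DDM. Project D₁…D_6 at 0.163, terminal growth 0.016, discount at r = 0.101.
D_1 = 5.3382
D_2 = 6.2083
D_3 = 7.2202
D_4 = 8.3971
D_5 = 9.7659
D_6 = 11.3577
Terminal value at t=6: TV = D_7/(r−g) = 11.5394/(0.101−0.016) = 135.7581
P₀ = 5.3382/(1+0.101)^1 + 6.2083/(1+0.101)^2 + 7.2202/(1+0.101)^3 + 8.3971/(1+0.101)^4 + 9.7659/(1+0.101)^5 + 11.3577/(1+0.101)^6 + 135.7581/(1+0.101)^6 = 109.7223

$109.72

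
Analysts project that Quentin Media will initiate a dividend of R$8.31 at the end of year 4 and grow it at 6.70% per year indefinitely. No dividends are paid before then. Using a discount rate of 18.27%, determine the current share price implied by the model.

R$43.42

Deferred-dividend DDM. At t=3 the remaining stream is a growing perpetuity with first payment D_4 = 8.31.
V_3 = D_4/(r−g) = 8.31/(0.1827−0.067) = 71.8237
P₀ = V_3/(1+r)^3 = 71.8237/(1+0.1827)^3 = 43.4154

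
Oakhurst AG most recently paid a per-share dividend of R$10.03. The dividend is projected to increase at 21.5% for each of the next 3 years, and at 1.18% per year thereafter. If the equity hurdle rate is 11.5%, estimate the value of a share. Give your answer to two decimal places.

R$163.06

Two-stage DDM. Project D₁…D_3 at 0.215, terminal growth 0.0118, discount at r = 0.115.
D_1 = 12.1865
D_2 = 14.8065
D_3 = 17.9899
Terminal value at t=3: TV = D_4/(r−g) = 18.2022/(0.115−0.0118) = 176.3781
P₀ = 12.1865/(1+0.115)^1 + 14.8065/(1+0.115)^2 + 17.9899/(1+0.115)^3 + 176.3781/(1+0.115)^3 = 163.0562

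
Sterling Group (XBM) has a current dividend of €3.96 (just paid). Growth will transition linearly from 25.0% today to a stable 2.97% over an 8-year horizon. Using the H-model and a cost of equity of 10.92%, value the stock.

€95.18

H-model: P₀ = D₀[(1+g_L) + H(g_S−g_L)]/(r−g_L), with H = 8/2 = 4.
P₀ = 3.96 × [(1+0.0297) + 4×(0.25−0.0297)] / (0.1092−0.0297)
   = 3.96 × 1.9109 / 0.0795 = 95.1845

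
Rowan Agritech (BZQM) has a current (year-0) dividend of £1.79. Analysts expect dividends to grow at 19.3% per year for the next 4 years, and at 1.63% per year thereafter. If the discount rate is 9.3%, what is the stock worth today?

£42.62

Two-stage DDM. Project D₁…D_4 at 0.193, terminal growth 0.0163, discount at r = 0.093.
D_1 = 2.1355
D_2 = 2.5476
D_3 = 3.0393
D_4 = 3.6259
Terminal value at t=4: TV = D_5/(r−g) = 3.6850/(0.093−0.0163) = 48.0442
P₀ = 2.1355/(1+0.093)^1 + 2.5476/(1+0.093)^2 + 3.0393/(1+0.093)^3 + 3.6259/(1+0.093)^4 + 48.0442/(1+0.093)^4 = 42.6181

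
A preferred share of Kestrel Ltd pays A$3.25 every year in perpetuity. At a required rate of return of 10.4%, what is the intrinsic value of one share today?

Zero-growth DDM (perpetuity): P₀ = D/r = 3.25 / 0.104 = 31.2500

A$31.25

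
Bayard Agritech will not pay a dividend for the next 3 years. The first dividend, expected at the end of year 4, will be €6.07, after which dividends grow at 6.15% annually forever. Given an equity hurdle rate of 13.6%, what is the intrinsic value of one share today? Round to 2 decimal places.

€55.58

Deferred-dividend DDM. At t=3 the remaining stream is a growing perpetuity with first payment D_4 = 6.07.
V_3 = D_4/(r−g) = 6.07/(0.136−0.0615) = 81.4765
P₀ = V_3/(1+r)^3 = 81.4765/(1+0.136)^3 = 55.5773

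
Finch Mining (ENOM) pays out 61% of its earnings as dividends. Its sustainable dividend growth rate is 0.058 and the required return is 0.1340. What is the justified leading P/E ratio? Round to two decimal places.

8.03

Justified leading P/E = b/(r−g) = 0.61/(0.134−0.058) = 8.0263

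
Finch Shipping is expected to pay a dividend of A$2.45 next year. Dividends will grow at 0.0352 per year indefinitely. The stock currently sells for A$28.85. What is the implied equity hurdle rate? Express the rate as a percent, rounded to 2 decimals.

Rearranging the constant-growth DDM: r = D₁/P₀ + g.
r = 2.4500 / 28.85 + 0.0352 = 0.08492 + 0.0352 = 0.12012

12.01%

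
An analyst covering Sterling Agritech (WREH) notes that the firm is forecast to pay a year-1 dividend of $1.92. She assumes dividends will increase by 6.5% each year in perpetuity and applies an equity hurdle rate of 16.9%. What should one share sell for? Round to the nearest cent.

Gordon growth model: P₀ = D₁/(r − g), with D₁ = 1.92 given directly.
P₀ = 1.9200 / (0.169 − 0.065) = 1.9200 / 0.104 = 18.4615

$18.46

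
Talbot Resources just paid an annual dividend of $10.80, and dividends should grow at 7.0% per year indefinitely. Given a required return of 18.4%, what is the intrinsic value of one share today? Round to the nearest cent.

$101.37

Gordon growth model: P₀ = D₁/(r − g). D₁ = 10.80 × (1 + 0.07) = 11.5560.
P₀ = 11.5560 / (0.184 − 0.07) = 11.5560 / 0.114 = 101.3684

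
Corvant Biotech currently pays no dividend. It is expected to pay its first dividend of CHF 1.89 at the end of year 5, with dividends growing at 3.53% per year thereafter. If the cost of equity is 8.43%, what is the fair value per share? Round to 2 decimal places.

CHF 27.90

Deferred-dividend DDM. At t=4 the remaining stream is a growing perpetuity with first payment D_5 = 1.89.
V_4 = D_5/(r−g) = 1.89/(0.0843−0.0353) = 38.5714
P₀ = V_4/(1+r)^4 = 38.5714/(1+0.0843)^4 = 27.9041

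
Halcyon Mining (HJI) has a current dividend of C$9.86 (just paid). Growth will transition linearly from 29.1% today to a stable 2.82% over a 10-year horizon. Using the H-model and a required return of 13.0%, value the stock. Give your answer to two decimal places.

C$226.86

H-model: P₀ = D₀[(1+g_L) + H(g_S−g_L)]/(r−g_L), with H = 10/2 = 5.
P₀ = 9.86 × [(1+0.0282) + 5×(0.291−0.0282)] / (0.13−0.0282)
   = 9.86 × 2.3422 / 0.1018 = 226.8575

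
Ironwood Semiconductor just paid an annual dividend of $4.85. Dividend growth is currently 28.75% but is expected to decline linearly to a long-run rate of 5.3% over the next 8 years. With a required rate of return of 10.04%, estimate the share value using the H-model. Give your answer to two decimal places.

$203.72

H-model: P₀ = D₀[(1+g_L) + H(g_S−g_L)]/(r−g_L), with H = 8/2 = 4.
P₀ = 4.85 × [(1+0.053) + 4×(0.2875−0.053)] / (0.1004−0.053)
   = 4.85 × 1.9910 / 0.0474 = 203.7205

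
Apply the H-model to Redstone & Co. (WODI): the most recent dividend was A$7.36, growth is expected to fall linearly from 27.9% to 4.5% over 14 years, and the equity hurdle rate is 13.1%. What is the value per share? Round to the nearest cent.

H-model: P₀ = D₀[(1+g_L) + H(g_S−g_L)]/(r−g_L), with H = 14/2 = 7.
P₀ = 7.36 × [(1+0.045) + 7×(0.279−0.045)] / (0.131−0.045)
   = 7.36 × 2.6830 / 0.086 = 229.6149

A$229.61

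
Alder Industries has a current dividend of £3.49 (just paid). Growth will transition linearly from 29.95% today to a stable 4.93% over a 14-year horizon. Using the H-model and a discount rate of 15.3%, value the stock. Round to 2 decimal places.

£94.26

H-model: P₀ = D₀[(1+g_L) + H(g_S−g_L)]/(r−g_L), with H = 14/2 = 7.
P₀ = 3.49 × [(1+0.0493) + 7×(0.2995−0.0493)] / (0.153−0.0493)
   = 3.49 × 2.8007 / 0.1037 = 94.2569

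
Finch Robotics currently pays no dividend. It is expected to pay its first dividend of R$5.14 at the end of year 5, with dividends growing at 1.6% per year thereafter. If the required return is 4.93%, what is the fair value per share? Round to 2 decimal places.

R$127.33

Deferred-dividend DDM. At t=4 the remaining stream is a growing perpetuity with first payment D_5 = 5.14.
V_4 = D_5/(r−g) = 5.14/(0.0493−0.016) = 154.3544
P₀ = V_4/(1+r)^4 = 154.3544/(1+0.0493)^4 = 127.3269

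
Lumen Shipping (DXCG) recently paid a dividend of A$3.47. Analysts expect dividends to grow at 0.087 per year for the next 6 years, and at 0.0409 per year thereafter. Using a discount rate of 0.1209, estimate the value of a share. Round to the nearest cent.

A$56.28

Two-stage DDM. Project D₁…D_6 at 0.087, terminal growth 0.0409, discount at r = 0.1209.
D_1 = 3.7719
D_2 = 4.1000
D_3 = 4.4567
D_4 = 4.8445
D_5 = 5.2660
D_6 = 5.7241
Terminal value at t=6: TV = D_7/(r−g) = 5.9582/(0.1209−0.0409) = 74.4776
P₀ = 3.7719/(1+0.1209)^1 + 4.1000/(1+0.1209)^2 + 4.4567/(1+0.1209)^3 + 4.8445/(1+0.1209)^4 + 5.2660/(1+0.1209)^5 + 5.7241/(1+0.1209)^6 + 74.4776/(1+0.1209)^6 = 56.2752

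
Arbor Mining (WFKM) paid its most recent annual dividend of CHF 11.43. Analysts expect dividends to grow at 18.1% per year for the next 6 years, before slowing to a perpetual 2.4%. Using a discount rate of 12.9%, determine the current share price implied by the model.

CHF 226.57

Two-stage DDM. Project D₁…D_6 at 0.181, terminal growth 0.024, discount at r = 0.129.
D_1 = 13.4988
D_2 = 15.9421
D_3 = 18.8276
D_4 = 22.2354
D_5 = 26.2601
D_6 = 31.0131
Terminal value at t=6: TV = D_7/(r−g) = 31.7574/(0.129−0.024) = 302.4519
P₀ = 13.4988/(1+0.129)^1 + 15.9421/(1+0.129)^2 + 18.8276/(1+0.129)^3 + 22.2354/(1+0.129)^4 + 26.2601/(1+0.129)^5 + 31.0131/(1+0.129)^6 + 302.4519/(1+0.129)^6 = 226.5712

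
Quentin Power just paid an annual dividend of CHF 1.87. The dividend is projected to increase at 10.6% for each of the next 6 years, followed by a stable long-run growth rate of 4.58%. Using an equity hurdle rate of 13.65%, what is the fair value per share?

Two-stage DDM. Project D₁…D_6 at 0.106, terminal growth 0.0458, discount at r = 0.1365.
D_1 = 2.0682
D_2 = 2.2875
D_3 = 2.5299
D_4 = 2.7981
D_5 = 3.0947
D_6 = 3.4227
Terminal value at t=6: TV = D_7/(r−g) = 3.5795/(0.1365−0.0458) = 39.4651
P₀ = 2.0682/(1+0.1365)^1 + 2.2875/(1+0.1365)^2 + 2.5299/(1+0.1365)^3 + 2.7981/(1+0.1365)^4 + 3.0947/(1+0.1365)^5 + 3.4227/(1+0.1365)^6 + 39.4651/(1+0.1365)^6 = 28.5266

CHF 28.53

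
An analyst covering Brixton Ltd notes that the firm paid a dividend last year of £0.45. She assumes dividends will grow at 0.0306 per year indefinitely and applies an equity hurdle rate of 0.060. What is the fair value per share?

£15.77

Gordon growth model: P₀ = D₁/(r − g). D₁ = 0.45 × (1 + 0.0306) = 0.4638.
P₀ = 0.4638 / (0.06 − 0.0306) = 0.4638 / 0.0294 = 15.7745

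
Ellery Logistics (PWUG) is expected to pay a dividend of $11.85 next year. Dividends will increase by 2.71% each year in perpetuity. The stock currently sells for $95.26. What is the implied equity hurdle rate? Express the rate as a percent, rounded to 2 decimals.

15.15%

Rearranging the constant-growth DDM: r = D₁/P₀ + g.
r = 11.8500 / 95.26 + 0.0271 = 0.12440 + 0.0271 = 0.15150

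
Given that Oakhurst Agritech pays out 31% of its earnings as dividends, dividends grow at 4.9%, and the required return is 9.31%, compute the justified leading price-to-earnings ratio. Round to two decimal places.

7.03

Justified leading P/E = b/(r−g) = 0.31/(0.0931−0.049) = 7.0295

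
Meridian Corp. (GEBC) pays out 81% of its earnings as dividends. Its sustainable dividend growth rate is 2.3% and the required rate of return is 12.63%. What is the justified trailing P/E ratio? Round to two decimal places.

Justified trailing P/E = b(1+g)/(r−g) = 0.81×(1+0.023)/(0.1263−0.023) = 8.0216

8.02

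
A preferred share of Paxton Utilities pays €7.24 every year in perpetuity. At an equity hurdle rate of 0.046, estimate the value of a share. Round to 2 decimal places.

Zero-growth DDM (perpetuity): P₀ = D/r = 7.24 / 0.046 = 157.3913

€157.39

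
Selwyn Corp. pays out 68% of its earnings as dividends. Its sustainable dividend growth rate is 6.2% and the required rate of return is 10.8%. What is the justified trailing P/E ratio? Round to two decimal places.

15.70

Justified trailing P/E = b(1+g)/(r−g) = 0.68×(1+0.062)/(0.108−0.062) = 15.6991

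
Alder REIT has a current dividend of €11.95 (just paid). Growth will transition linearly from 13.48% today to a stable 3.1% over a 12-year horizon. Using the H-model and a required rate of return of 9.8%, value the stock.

€294.97

H-model: P₀ = D₀[(1+g_L) + H(g_S−g_L)]/(r−g_L), with H = 12/2 = 6.
P₀ = 11.95 × [(1+0.031) + 6×(0.1348−0.031)] / (0.098−0.031)
   = 11.95 × 1.6538 / 0.067 = 294.9688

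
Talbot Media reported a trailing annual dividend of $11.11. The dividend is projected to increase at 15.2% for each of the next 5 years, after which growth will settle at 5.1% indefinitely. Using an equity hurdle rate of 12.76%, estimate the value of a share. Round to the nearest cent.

$228.92

Two-stage DDM. Project D₁…D_5 at 0.152, terminal growth 0.051, discount at r = 0.1276.
D_1 = 12.7987
D_2 = 14.7441
D_3 = 16.9852
D_4 = 19.5670
D_5 = 22.5412
Terminal value at t=5: TV = D_6/(r−g) = 23.6908/(0.1276−0.051) = 309.2790
P₀ = 12.7987/(1+0.1276)^1 + 14.7441/(1+0.1276)^2 + 16.9852/(1+0.1276)^3 + 19.5670/(1+0.1276)^4 + 22.5412/(1+0.1276)^5 + 309.2790/(1+0.1276)^5 = 228.9201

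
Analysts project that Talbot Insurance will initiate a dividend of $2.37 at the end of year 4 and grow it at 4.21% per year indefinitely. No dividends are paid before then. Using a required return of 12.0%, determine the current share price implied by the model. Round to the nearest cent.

$21.65

Deferred-dividend DDM. At t=3 the remaining stream is a growing perpetuity with first payment D_4 = 2.37.
V_3 = D_4/(r−g) = 2.37/(0.12−0.0421) = 30.4236
P₀ = V_3/(1+r)^3 = 30.4236/(1+0.12)^3 = 21.6549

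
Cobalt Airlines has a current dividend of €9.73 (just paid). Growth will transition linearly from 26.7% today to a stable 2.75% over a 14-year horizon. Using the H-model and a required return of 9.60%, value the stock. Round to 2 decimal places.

€384.09

H-model: P₀ = D₀[(1+g_L) + H(g_S−g_L)]/(r−g_L), with H = 14/2 = 7.
P₀ = 9.73 × [(1+0.0275) + 7×(0.267−0.0275)] / (0.096−0.0275)
   = 9.73 × 2.7040 / 0.0685 = 384.0864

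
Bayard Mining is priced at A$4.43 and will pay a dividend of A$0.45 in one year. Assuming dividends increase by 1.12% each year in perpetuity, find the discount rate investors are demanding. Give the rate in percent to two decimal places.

Rearranging the constant-growth DDM: r = D₁/P₀ + g.
r = 0.4500 / 4.43 + 0.0112 = 0.10158 + 0.0112 = 0.11278

11.28%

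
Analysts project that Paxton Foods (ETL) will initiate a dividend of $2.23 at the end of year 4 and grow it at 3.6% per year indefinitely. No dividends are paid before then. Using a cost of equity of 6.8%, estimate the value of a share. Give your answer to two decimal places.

Deferred-dividend DDM. At t=3 the remaining stream is a growing perpetuity with first payment D_4 = 2.23.
V_3 = D_4/(r−g) = 2.23/(0.068−0.036) = 69.6875
P₀ = V_3/(1+r)^3 = 69.6875/(1+0.068)^3 = 57.2059

$57.21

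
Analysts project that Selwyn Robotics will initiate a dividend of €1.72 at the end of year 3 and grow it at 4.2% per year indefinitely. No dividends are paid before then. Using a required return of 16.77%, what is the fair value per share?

€10.04

Deferred-dividend DDM. At t=2 the remaining stream is a growing perpetuity with first payment D_3 = 1.72.
V_2 = D_3/(r−g) = 1.72/(0.1677−0.042) = 13.6834
P₀ = V_2/(1+r)^2 = 13.6834/(1+0.1677)^2 = 10.0353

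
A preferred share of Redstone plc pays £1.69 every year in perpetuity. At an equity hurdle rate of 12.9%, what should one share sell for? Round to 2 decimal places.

£13.10

Zero-growth DDM (perpetuity): P₀ = D/r = 1.69 / 0.129 = 13.1008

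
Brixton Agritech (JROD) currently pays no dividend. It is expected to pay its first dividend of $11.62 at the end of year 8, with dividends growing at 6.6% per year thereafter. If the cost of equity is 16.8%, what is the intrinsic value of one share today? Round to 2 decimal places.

Deferred-dividend DDM. At t=7 the remaining stream is a growing perpetuity with first payment D_8 = 11.62.
V_7 = D_8/(r−g) = 11.62/(0.168−0.066) = 113.9216
P₀ = V_7/(1+r)^7 = 113.9216/(1+0.168)^7 = 38.4155

$38.42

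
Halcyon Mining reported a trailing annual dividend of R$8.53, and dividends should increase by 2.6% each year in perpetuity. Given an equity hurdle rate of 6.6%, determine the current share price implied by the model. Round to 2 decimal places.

Gordon growth model: P₀ = D₁/(r − g). D₁ = 8.53 × (1 + 0.026) = 8.7518.
P₀ = 8.7518 / (0.066 − 0.026) = 8.7518 / 0.04 = 218.7945

R$218.79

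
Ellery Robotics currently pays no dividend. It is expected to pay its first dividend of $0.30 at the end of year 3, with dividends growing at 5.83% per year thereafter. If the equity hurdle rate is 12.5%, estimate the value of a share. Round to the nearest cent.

$3.55

Deferred-dividend DDM. At t=2 the remaining stream is a growing perpetuity with first payment D_3 = 0.30.
V_2 = D_3/(r−g) = 0.30/(0.125−0.0583) = 4.4978
P₀ = V_2/(1+r)^2 = 4.4978/(1+0.125)^2 = 3.5538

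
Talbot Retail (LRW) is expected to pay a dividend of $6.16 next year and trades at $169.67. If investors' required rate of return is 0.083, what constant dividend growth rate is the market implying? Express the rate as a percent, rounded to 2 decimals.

4.67%

From P₀ = D₁/(r − g), the implied growth is g = r − D₁/P₀.
g = 0.083 − 6.16/169.67 = 0.083 − 0.03631 = 0.04669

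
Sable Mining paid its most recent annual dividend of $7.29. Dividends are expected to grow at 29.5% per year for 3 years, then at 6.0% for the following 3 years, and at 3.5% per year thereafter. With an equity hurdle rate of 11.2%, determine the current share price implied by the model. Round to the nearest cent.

Three-stage DDM. Project D₁…D_6; terminal Gordon value at t=6 with g = 0.035; discount at r = 0.112.
D_1 = 9.4405
D_2 = 12.2255
D_3 = 15.8320
D_4 = 16.7820
D_5 = 17.7889
D_6 = 18.8562
TV_6 = 19.5162/(0.112−0.035) = 253.4569
P₀ = Σ Dₜ/(1+r)ᵗ + TV_6/(1+r)^6 = 195.3538

$195.35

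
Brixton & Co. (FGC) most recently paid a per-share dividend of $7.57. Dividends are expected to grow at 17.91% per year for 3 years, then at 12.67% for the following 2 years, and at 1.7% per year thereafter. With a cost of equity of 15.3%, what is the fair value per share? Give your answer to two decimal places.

$97.21

Three-stage DDM. Project D₁…D_5; terminal Gordon value at t=5 with g = 0.017; discount at r = 0.153.
D_1 = 8.9258
D_2 = 10.5244
D_3 = 12.4093
D_4 = 13.9816
D_5 = 15.7530
TV_5 = 16.0208/(0.153−0.017) = 117.8003
P₀ = Σ Dₜ/(1+r)ᵗ + TV_5/(1+r)^5 = 97.2052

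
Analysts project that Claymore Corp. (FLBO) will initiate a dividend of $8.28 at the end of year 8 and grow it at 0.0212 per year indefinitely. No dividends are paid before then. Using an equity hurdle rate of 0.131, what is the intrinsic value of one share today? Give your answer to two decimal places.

$31.86

Deferred-dividend DDM. At t=7 the remaining stream is a growing perpetuity with first payment D_8 = 8.28.
V_7 = D_8/(r−g) = 8.28/(0.131−0.0212) = 75.4098
P₀ = V_7/(1+r)^7 = 75.4098/(1+0.131)^7 = 31.8559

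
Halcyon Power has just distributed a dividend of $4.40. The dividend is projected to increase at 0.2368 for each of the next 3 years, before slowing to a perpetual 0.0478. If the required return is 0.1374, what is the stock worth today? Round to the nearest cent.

Two-stage DDM. Project D₁…D_3 at 0.2368, terminal growth 0.0478, discount at r = 0.1374.
D_1 = 5.4419
D_2 = 6.7306
D_3 = 8.3244
Terminal value at t=3: TV = D_4/(r−g) = 8.7223/(0.1374−0.0478) = 97.3468
P₀ = 5.4419/(1+0.1374)^1 + 6.7306/(1+0.1374)^2 + 8.3244/(1+0.1374)^3 + 97.3468/(1+0.1374)^3 = 81.8024

$81.80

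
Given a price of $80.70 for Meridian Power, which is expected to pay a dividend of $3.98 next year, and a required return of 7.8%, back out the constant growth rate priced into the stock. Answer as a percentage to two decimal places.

2.87%

From P₀ = D₁/(r − g), the implied growth is g = r − D₁/P₀.
g = 0.078 − 3.98/80.70 = 0.078 − 0.04932 = 0.02868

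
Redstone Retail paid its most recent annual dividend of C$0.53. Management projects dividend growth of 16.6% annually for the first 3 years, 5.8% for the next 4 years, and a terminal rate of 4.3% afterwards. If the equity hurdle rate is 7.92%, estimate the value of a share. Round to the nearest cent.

C$22.19

Three-stage DDM. Project D₁…D_7; terminal Gordon value at t=7 with g = 0.043; discount at r = 0.0792.
D_1 = 0.6180
D_2 = 0.7206
D_3 = 0.8402
D_4 = 0.8889
D_5 = 0.9405
D_6 = 0.9950
D_7 = 1.0527
TV_7 = 1.0980/(0.0792−0.043) = 30.3312
P₀ = Σ Dₜ/(1+r)ᵗ + TV_7/(1+r)^7 = 22.1948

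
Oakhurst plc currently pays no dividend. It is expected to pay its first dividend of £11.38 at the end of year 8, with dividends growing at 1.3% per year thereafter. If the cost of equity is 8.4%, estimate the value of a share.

£91.13

Deferred-dividend DDM. At t=7 the remaining stream is a growing perpetuity with first payment D_8 = 11.38.
V_7 = D_8/(r−g) = 11.38/(0.084−0.013) = 160.2817
P₀ = V_7/(1+r)^7 = 160.2817/(1+0.084)^7 = 91.1337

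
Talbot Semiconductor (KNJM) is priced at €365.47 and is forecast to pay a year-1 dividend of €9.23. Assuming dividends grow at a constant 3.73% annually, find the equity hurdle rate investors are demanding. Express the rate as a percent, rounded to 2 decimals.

Rearranging the constant-growth DDM: r = D₁/P₀ + g.
r = 9.2300 / 365.47 + 0.0373 = 0.02526 + 0.0373 = 0.06256

6.26%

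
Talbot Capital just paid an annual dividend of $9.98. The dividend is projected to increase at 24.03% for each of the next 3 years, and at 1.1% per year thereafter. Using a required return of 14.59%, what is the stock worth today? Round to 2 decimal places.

Two-stage DDM. Project D₁…D_3 at 0.2403, terminal growth 0.011, discount at r = 0.1459.
D_1 = 12.3782
D_2 = 15.3527
D_3 = 19.0419
Terminal value at t=3: TV = D_4/(r−g) = 19.2514/(0.1459−0.011) = 142.7085
P₀ = 12.3782/(1+0.1459)^1 + 15.3527/(1+0.1459)^2 + 19.0419/(1+0.1459)^3 + 142.7085/(1+0.1459)^3 = 129.9934

$129.99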